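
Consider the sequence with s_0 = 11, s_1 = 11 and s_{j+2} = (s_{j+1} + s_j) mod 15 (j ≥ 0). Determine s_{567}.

6

Listing terms: s_0 = 11,  s_1 = 11,  s_2 = 7,  s_3 = 3,  s_4 = 10,  s_5 = 13,  s_6 = 8,  s_7 = 6,  s_8 = 14,  s_9 = 5,  s_{10} = 4,  s_{11} = 9,  s_{12} = 13,  s_{13} = 7,  s_{14} = 5,  s_{15} = 12,  s_{16} = 2,  s_{17} = 14,  s_{18} = 1,  s_{19} = 0,  s_{20} = 1,  s_{21} = 1,  s_{22} = 2,  s_{23} = 3,  s_{24} = 5,  s_{25} = 8,  s_{26} = 13,  s_{27} = 6,  s_{28} = 4,  s_{29} = 10,  s_{30} = 14,  s_{31} = 9,  s_{32} = 8,  s_{33} = 2,  s_{34} = 10,  s_{35} = 12,  s_{36} = 7,  s_{37} = 4,  s_{38} = 11,  s_{39} = 0,  s_{40} = 11,  s_{41} = 11.
Since (s_{40}, s_{41}) = (s_0, s_1) = (11, 11) (two consecutive terms determine the rest), the sequence is periodic with period 40.
(567 - 0) mod 40 = 7, so s_{567} = s_7 = 6.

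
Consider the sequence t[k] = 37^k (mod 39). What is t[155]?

t[0] = 1; t[1] = 37; t[2] = 4; t[3] = 31; t[4] = 16; t[5] = 7; t[6] = 25; t[7] = 28; t[8] = 22; t[9] = 34; t[10] = 10; t[11] = 19; t[12] = 1.
Since t[12] = t[0] = 1, the sequence is periodic with period 12.
(155 - 0) mod 12 = 11, so t[155] = t[11] = 19.

19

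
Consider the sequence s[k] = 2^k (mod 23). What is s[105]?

Computing terms: s[1] = 2, s[2] = 4, s[3] = 8, s[4] = 16, s[5] = 9, s[6] = 18, s[7] = 13, s[8] = 3, s[9] = 6, s[10] = 12, s[11] = 1, s[12] = 2.
The sequence repeats with period 11.
(105 - 1) mod 11 = 5, so s[105] = s[6] = 18.

18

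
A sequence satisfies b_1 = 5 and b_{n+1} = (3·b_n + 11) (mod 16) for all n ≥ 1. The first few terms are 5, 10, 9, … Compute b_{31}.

1

We have b_1 = 5; b_2 = 10; b_3 = 9; b_4 = 6; b_5 = 13; b_6 = 2; b_7 = 1; b_8 = 14; b_9 = 5.
The sequence repeats with period 8.
(31 - 1) mod 8 = 6, so b_{31} = b_7 = 1.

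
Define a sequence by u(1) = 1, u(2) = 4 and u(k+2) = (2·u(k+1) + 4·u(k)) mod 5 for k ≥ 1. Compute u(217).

4

u(1) = 1, u(2) = 4, u(3) = 2, u(4) = 0, u(5) = 3, u(6) = 1, u(7) = 4.
Since (u(6), u(7)) = (u(1), u(2)) = (1, 4) (two consecutive terms determine the rest), the sequence is periodic with period 5.
So u(217) = u(1 + ((217-1) mod 5)) = u(2) = 4.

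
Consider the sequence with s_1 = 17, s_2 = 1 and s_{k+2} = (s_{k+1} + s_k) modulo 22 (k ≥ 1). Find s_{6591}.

6

Listing terms: s_1 = 17, s_2 = 1, s_3 = 18, s_4 = 19, s_5 = 15, s_6 = 12, s_7 = 5, s_8 = 17, s_9 = 0, s_{10} = 17, s_{11} = 17, s_{12} = 12, s_{13} = 7, s_{14} = 19, s_{15} = 4, s_{16} = 1, s_{17} = 5, s_{18} = 6, s_{19} = 11, s_{20} = 17, s_{21} = 6, s_{22} = 1, s_{23} = 7, s_{24} = 8, s_{25} = 15, s_{26} = 1, s_{27} = 16, s_{28} = 17, s_{29} = 11, s_{30} = 6, s_{31} = 17, s_{32} = 1.
Since (s_{31}, s_{32}) = (s_1, s_2) = (17, 1) (two consecutive terms determine the rest), the sequence is periodic with period 30.
(6591 - 1) mod 30 = 20, so s_{6591} = s_{21} = 6.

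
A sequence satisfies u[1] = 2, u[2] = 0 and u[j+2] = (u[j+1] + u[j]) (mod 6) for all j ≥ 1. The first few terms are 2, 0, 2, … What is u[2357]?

u[1] = 2; u[2] = 0; u[3] = 2; u[4] = 2; u[5] = 4; u[6] = 0; u[7] = 4; u[8] = 4; u[9] = 2; u[10] = 0.
The sequence repeats with period 8.
So u[2357] = u[1 + ((2357-1) mod 8)] = u[5] = 4.

4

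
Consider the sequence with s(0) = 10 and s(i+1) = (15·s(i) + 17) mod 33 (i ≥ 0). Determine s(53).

29

We have s(0) = 10, s(1) = 2, s(2) = 14, s(3) = 29, s(4) = 23, s(5) = 32, s(6) = 2.
Since s(6) = s(1) = 2, the sequence is eventually periodic: after a pre-period of length 1 it cycles with period 5.
For i ≥ 1, s(i) depends only on (i - 1) mod 5. (53 - 1) mod 5 = 2, so s(53) = s(3) = 29.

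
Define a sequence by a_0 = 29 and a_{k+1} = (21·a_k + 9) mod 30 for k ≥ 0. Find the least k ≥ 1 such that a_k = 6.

We have a_0 = 29; a_1 = 18; a_2 = 27; a_3 = 6; a_4 = 15; a_5 = 24; a_6 = 3; a_7 = 12; a_8 = 21; a_9 = 0; a_{10} = 9; a_{11} = 18.
Since a_{11} = a_1 = 18, the sequence is eventually periodic: after a pre-period of length 1 it cycles with period 10.
The value 6 first appears (with k ≥ 1) at a_3.

3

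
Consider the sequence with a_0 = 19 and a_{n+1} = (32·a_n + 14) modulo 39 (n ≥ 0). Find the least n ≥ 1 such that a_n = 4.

Computing terms: a_0 = 19,  a_1 = 37,  a_2 = 28,  a_3 = 13,  a_4 = 1,  a_5 = 7,  a_6 = 4,  a_7 = 25,  a_8 = 34,  a_9 = 10,  a_{10} = 22,  a_{11} = 16,  a_{12} = 19.
The sequence repeats with period 12.
The value 4 first appears (with n ≥ 1) at a_6.

6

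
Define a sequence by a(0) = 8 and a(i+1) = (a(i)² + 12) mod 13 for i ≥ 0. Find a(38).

3

a(0) = 8,  a(1) = 11,  a(2) = 3,  a(3) = 8.
The sequence repeats with period 3.
(38 - 0) mod 3 = 2, so a(38) = a(2) = 3.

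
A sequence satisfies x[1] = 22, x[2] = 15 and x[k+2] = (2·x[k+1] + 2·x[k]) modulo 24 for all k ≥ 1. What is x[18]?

Listing terms: x[1] = 22,  x[2] = 15,  x[3] = 2,  x[4] = 10,  x[5] = 0,  x[6] = 20,  x[7] = 16,  x[8] = 0,  x[9] = 8,  x[10] = 16,  x[11] = 0.
Since (x[10], x[11]) = (x[7], x[8]) = (16, 0) (two consecutive terms determine the rest), the sequence is eventually periodic: after a pre-period of length 6 it cycles with period 3.
For k ≥ 7, x[k] depends only on (k - 7) mod 3. (18 - 7) mod 3 = 2, so x[18] = x[9] = 8.

8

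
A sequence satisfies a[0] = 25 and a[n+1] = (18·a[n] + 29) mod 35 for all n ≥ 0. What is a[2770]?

We have a[0] = 25; a[1] = 24; a[2] = 6; a[3] = 32; a[4] = 10; a[5] = 34; a[6] = 11; a[7] = 17; a[8] = 20; a[9] = 4; a[10] = 31; a[11] = 27; a[12] = 25.
The sequence repeats with period 12.
So a[2770] = a[0 + ((2770-0) mod 12)] = a[10] = 31.

31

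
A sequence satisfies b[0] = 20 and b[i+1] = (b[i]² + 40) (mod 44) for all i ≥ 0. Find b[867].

32

Computing terms: b[0] = 20; b[1] = 0; b[2] = 40; b[3] = 12; b[4] = 8; b[5] = 16; b[6] = 32; b[7] = 8.
Since b[7] = b[4] = 8, the sequence is eventually periodic: after a pre-period of length 4 it cycles with period 3.
For i ≥ 4, b[i] depends only on (i - 4) mod 3. (867 - 4) mod 3 = 2, so b[867] = b[6] = 32.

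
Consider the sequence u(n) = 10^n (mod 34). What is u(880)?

We have u(1) = 10,  u(2) = 32,  u(3) = 14,  u(4) = 4,  u(5) = 6,  u(6) = 26,  u(7) = 22,  u(8) = 16,  u(9) = 24,  u(10) = 2,  u(11) = 20,  u(12) = 30,  u(13) = 28,  u(14) = 8,  u(15) = 12,  u(16) = 18,  u(17) = 10.
Since u(17) = u(1) = 10, the sequence is periodic with period 16.
So u(880) = u(1 + ((880-1) mod 16)) = u(16) = 18.

18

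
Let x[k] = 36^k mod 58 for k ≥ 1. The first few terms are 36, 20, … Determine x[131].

Computing terms: x[1] = 36; x[2] = 20; x[3] = 24; x[4] = 52; x[5] = 16; x[6] = 54; x[7] = 30; x[8] = 36.
Since x[8] = x[1] = 36, the sequence is periodic with period 7.
(131 - 1) mod 7 = 4, so x[131] = x[5] = 16.

16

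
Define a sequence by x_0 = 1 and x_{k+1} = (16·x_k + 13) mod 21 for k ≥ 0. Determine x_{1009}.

8

x_0 = 1; x_1 = 8; x_2 = 15; x_3 = 1.
The sequence repeats with period 3.
(1009 - 0) mod 3 = 1, so x_{1009} = x_1 = 8.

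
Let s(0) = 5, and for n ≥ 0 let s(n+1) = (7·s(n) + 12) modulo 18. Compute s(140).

Listing terms: s(0) = 5, s(1) = 11, s(2) = 17, s(3) = 5.
The sequence repeats with period 3.
So s(140) = s(0 + ((140-0) mod 3)) = s(2) = 17.

17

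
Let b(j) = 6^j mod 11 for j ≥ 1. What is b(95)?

b(1) = 6,  b(2) = 3,  b(3) = 7,  b(4) = 9,  b(5) = 10,  b(6) = 5,  b(7) = 8,  b(8) = 4,  b(9) = 2,  b(10) = 1,  b(11) = 6.
Since b(11) = b(1) = 6, the sequence is periodic with period 10.
So b(95) = b(1 + ((95-1) mod 10)) = b(5) = 10.

10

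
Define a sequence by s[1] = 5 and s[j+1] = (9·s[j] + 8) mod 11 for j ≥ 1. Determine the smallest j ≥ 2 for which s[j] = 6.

Listing terms: s[1] = 5; s[2] = 9; s[3] = 1; s[4] = 6; s[5] = 7; s[6] = 5.
The sequence repeats with period 5.
The value 6 first appears (with j ≥ 2) at s[4].

4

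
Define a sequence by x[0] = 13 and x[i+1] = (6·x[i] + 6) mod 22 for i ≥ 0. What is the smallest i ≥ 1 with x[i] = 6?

6

We have x[0] = 13, x[1] = 18, x[2] = 4, x[3] = 8, x[4] = 10, x[5] = 0, x[6] = 6, x[7] = 20, x[8] = 16, x[9] = 14, x[10] = 2, x[11] = 18.
Since x[11] = x[1] = 18, the sequence is eventually periodic: after a pre-period of length 1 it cycles with period 10.
The value 6 first appears (with i ≥ 1) at x[6].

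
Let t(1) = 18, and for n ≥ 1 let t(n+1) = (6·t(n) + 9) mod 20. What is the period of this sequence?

We have t(1) = 18,  t(2) = 17,  t(3) = 11,  t(4) = 15,  t(5) = 19,  t(6) = 3,  t(7) = 7,  t(8) = 11.
Since t(8) = t(3) = 11, the sequence is eventually periodic: after a pre-period of length 2 it cycles with period 5.

5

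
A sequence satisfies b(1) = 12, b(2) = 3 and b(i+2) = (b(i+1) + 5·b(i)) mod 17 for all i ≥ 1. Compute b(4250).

We have b(1) = 12; b(2) = 3; b(3) = 12; b(4) = 10; b(5) = 2; b(6) = 1; b(7) = 11; b(8) = 16; b(9) = 3; b(10) = 15; b(11) = 13; b(12) = 3; b(13) = 0; b(14) = 15; b(15) = 15; b(16) = 5; b(17) = 12; b(18) = 3.
The sequence repeats with period 16.
(4250 - 1) mod 16 = 9, so b(4250) = b(10) = 15.

15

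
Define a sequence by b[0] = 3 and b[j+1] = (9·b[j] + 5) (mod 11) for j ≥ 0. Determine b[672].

7

Listing terms: b[0] = 3; b[1] = 10; b[2] = 7; b[3] = 2; b[4] = 1; b[5] = 3.
Since b[5] = b[0] = 3, the sequence is periodic with period 5.
(672 - 0) mod 5 = 2, so b[672] = b[2] = 7.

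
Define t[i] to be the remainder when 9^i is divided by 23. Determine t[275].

We have t[0] = 1,  t[1] = 9,  t[2] = 12,  t[3] = 16,  t[4] = 6,  t[5] = 8,  t[6] = 3,  t[7] = 4,  t[8] = 13,  t[9] = 2,  t[10] = 18,  t[11] = 1.
The sequence repeats with period 11.
So t[275] = t[0 + ((275-0) mod 11)] = t[0] = 1.

1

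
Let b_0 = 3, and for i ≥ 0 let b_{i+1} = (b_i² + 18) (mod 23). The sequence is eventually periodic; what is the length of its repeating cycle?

3

Listing terms: b_0 = 3, b_1 = 4, b_2 = 11, b_3 = 1, b_4 = 19, b_5 = 11.
Since b_5 = b_2 = 11, the sequence is eventually periodic: after a pre-period of length 2 it cycles with period 3.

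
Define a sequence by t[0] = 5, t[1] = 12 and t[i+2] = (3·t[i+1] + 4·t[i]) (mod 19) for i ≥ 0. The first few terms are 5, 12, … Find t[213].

13

t[0] = 5; t[1] = 12; t[2] = 18; t[3] = 7; t[4] = 17; t[5] = 3; t[6] = 1; t[7] = 15; t[8] = 11; t[9] = 17; t[10] = 0; t[11] = 11; t[12] = 14; t[13] = 10; t[14] = 10; t[15] = 13; t[16] = 3; t[17] = 4; t[18] = 5; t[19] = 12.
Since (t[18], t[19]) = (t[0], t[1]) = (5, 12) (two consecutive terms determine the rest), the sequence is periodic with period 18.
So t[213] = t[0 + ((213-0) mod 18)] = t[15] = 13.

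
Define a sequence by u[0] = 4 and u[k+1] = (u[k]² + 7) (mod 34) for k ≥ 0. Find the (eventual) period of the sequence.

6

u[0] = 4,  u[1] = 23,  u[2] = 26,  u[3] = 3,  u[4] = 16,  u[5] = 25,  u[6] = 20,  u[7] = 33,  u[8] = 8,  u[9] = 3.
Since u[9] = u[3] = 3, the sequence is eventually periodic: after a pre-period of length 3 it cycles with period 6.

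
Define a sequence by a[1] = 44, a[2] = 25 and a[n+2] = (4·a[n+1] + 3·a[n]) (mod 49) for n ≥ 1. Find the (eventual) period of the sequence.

21

We have a[1] = 44, a[2] = 25, a[3] = 36, a[4] = 23, a[5] = 4, a[6] = 36, a[7] = 9, a[8] = 46, a[9] = 15, a[10] = 2, a[11] = 4, a[12] = 22, a[13] = 2, a[14] = 25, a[15] = 8, a[16] = 9, a[17] = 11, a[18] = 22, a[19] = 23, a[20] = 11, a[21] = 15, a[22] = 44, a[23] = 25.
The sequence repeats with period 21.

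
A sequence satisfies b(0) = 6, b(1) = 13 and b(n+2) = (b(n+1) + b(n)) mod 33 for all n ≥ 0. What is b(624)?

18

b(0) = 6, b(1) = 13, b(2) = 19, b(3) = 32, b(4) = 18, b(5) = 17, b(6) = 2, b(7) = 19, b(8) = 21, b(9) = 7, b(10) = 28, b(11) = 2, b(12) = 30, b(13) = 32, b(14) = 29, b(15) = 28, b(16) = 24, b(17) = 19, b(18) = 10, b(19) = 29, b(20) = 6, b(21) = 2, b(22) = 8, b(23) = 10, b(24) = 18, b(25) = 28, b(26) = 13, b(27) = 8, b(28) = 21, b(29) = 29, b(30) = 17, b(31) = 13, b(32) = 30, b(33) = 10, b(34) = 7, b(35) = 17, b(36) = 24, b(37) = 8, b(38) = 32, b(39) = 7, b(40) = 6, b(41) = 13.
The sequence repeats with period 40.
(624 - 0) mod 40 = 24, so b(624) = b(24) = 18.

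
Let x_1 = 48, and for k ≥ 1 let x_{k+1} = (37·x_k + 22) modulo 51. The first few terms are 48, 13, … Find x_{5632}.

3

We have x_1 = 48,  x_2 = 13,  x_3 = 44,  x_4 = 18,  x_5 = 25,  x_6 = 29,  x_7 = 24,  x_8 = 43,  x_9 = 32,  x_{10} = 33,  x_{11} = 19,  x_{12} = 11,  x_{13} = 21,  x_{14} = 34,  x_{15} = 5,  x_{16} = 3,  x_{17} = 31,  x_{18} = 47,  x_{19} = 27,  x_{20} = 1,  x_{21} = 8,  x_{22} = 12,  x_{23} = 7,  x_{24} = 26,  x_{25} = 15,  x_{26} = 16,  x_{27} = 2,  x_{28} = 45,  x_{29} = 4,  x_{30} = 17,  x_{31} = 39,  x_{32} = 37,  x_{33} = 14,  x_{34} = 30,  x_{35} = 10,  x_{36} = 35,  x_{37} = 42,  x_{38} = 46,  x_{39} = 41,  x_{40} = 9,  x_{41} = 49,  x_{42} = 50,  x_{43} = 36,  x_{44} = 28,  x_{45} = 38,  x_{46} = 0,  x_{47} = 22,  x_{48} = 20,  x_{49} = 48.
The sequence repeats with period 48.
So x_{5632} = x_{1 + ((5632-1) mod 48)} = x_{16} = 3.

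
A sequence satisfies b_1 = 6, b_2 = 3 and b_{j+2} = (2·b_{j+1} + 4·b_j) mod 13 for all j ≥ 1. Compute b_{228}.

11

Listing terms: b_1 = 6; b_2 = 3; b_3 = 4; b_4 = 7; b_5 = 4; b_6 = 10; b_7 = 10; b_8 = 8; b_9 = 4; b_{10} = 1; b_{11} = 5; b_{12} = 1; b_{13} = 9; b_{14} = 9; b_{15} = 2; b_{16} = 1; b_{17} = 10; b_{18} = 11; b_{19} = 10; b_{20} = 12; b_{21} = 12; b_{22} = 7; b_{23} = 10; b_{24} = 9; b_{25} = 6; b_{26} = 9; b_{27} = 3; b_{28} = 3; b_{29} = 5; b_{30} = 9; b_{31} = 12; b_{32} = 8; b_{33} = 12; b_{34} = 4; b_{35} = 4; b_{36} = 11; b_{37} = 12; b_{38} = 3; b_{39} = 2; b_{40} = 3; b_{41} = 1; b_{42} = 1; b_{43} = 6; b_{44} = 3.
Since (b_{43}, b_{44}) = (b_1, b_2) = (6, 3) (two consecutive terms determine the rest), the sequence is periodic with period 42.
So b_{228} = b_{1 + ((228-1) mod 42)} = b_{18} = 11.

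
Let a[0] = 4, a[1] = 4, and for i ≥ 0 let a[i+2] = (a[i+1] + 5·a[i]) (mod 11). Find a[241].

4

Computing terms: a[0] = 4,  a[1] = 4,  a[2] = 2,  a[3] = 0,  a[4] = 10,  a[5] = 10,  a[6] = 5,  a[7] = 0,  a[8] = 3,  a[9] = 3,  a[10] = 7,  a[11] = 0,  a[12] = 2,  a[13] = 2,  a[14] = 1,  a[15] = 0,  a[16] = 5,  a[17] = 5,  a[18] = 8,  a[19] = 0,  a[20] = 7,  a[21] = 7,  a[22] = 9,  a[23] = 0,  a[24] = 1,  a[25] = 1,  a[26] = 6,  a[27] = 0,  a[28] = 8,  a[29] = 8,  a[30] = 4,  a[31] = 0,  a[32] = 9,  a[33] = 9,  a[34] = 10,  a[35] = 0,  a[36] = 6,  a[37] = 6,  a[38] = 3,  a[39] = 0,  a[40] = 4,  a[41] = 4.
The sequence repeats with period 40.
(241 - 0) mod 40 = 1, so a[241] = a[1] = 4.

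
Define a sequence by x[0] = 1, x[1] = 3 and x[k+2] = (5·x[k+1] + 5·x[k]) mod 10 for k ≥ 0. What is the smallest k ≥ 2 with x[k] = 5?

3

Computing terms: x[0] = 1,  x[1] = 3,  x[2] = 0,  x[3] = 5,  x[4] = 5,  x[5] = 0,  x[6] = 5.
Since (x[5], x[6]) = (x[2], x[3]) = (0, 5) (two consecutive terms determine the rest), the sequence is eventually periodic: after a pre-period of length 2 it cycles with period 3.
The value 5 first appears (with k ≥ 2) at x[3].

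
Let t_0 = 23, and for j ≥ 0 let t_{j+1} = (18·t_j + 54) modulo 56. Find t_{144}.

2

t_0 = 23; t_1 = 20; t_2 = 22; t_3 = 2; t_4 = 34; t_5 = 50; t_6 = 2.
Since t_6 = t_3 = 2, the sequence is eventually periodic: after a pre-period of length 3 it cycles with period 3.
For j ≥ 3, t_j depends only on (j - 3) mod 3. (144 - 3) mod 3 = 0, so t_{144} = t_3 = 2.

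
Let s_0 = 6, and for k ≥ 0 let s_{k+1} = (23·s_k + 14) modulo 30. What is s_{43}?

14

s_0 = 6,  s_1 = 2,  s_2 = 0,  s_3 = 14,  s_4 = 6.
Since s_4 = s_0 = 6, the sequence is periodic with period 4.
So s_{43} = s_{0 + ((43-0) mod 4)} = s_3 = 14.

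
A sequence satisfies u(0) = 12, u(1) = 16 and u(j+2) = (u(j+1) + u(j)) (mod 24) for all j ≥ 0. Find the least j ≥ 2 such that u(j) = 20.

3

We have u(0) = 12; u(1) = 16; u(2) = 4; u(3) = 20; u(4) = 0; u(5) = 20; u(6) = 20; u(7) = 16; u(8) = 12; u(9) = 4; u(10) = 16; u(11) = 20; u(12) = 12; u(13) = 8; u(14) = 20; u(15) = 4; u(16) = 0; u(17) = 4; u(18) = 4; u(19) = 8; u(20) = 12; u(21) = 20; u(22) = 8; u(23) = 4; u(24) = 12; u(25) = 16.
Since (u(24), u(25)) = (u(0), u(1)) = (12, 16) (two consecutive terms determine the rest), the sequence is periodic with period 24.
The value 20 first appears (with j ≥ 2) at u(3).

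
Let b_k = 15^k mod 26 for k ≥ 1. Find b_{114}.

Computing terms: b_1 = 15; b_2 = 17; b_3 = 21; b_4 = 3; b_5 = 19; b_6 = 25; b_7 = 11; b_8 = 9; b_9 = 5; b_{10} = 23; b_{11} = 7; b_{12} = 1; b_{13} = 15.
The sequence repeats with period 12.
(114 - 1) mod 12 = 5, so b_{114} = b_6 = 25.

25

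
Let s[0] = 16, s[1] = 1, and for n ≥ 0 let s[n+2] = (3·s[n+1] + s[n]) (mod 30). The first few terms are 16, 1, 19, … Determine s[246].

4

Listing terms: s[0] = 16; s[1] = 1; s[2] = 19; s[3] = 28; s[4] = 13; s[5] = 7; s[6] = 4; s[7] = 19; s[8] = 1; s[9] = 22; s[10] = 7; s[11] = 13; s[12] = 16; s[13] = 1.
Since (s[12], s[13]) = (s[0], s[1]) = (16, 1) (two consecutive terms determine the rest), the sequence is periodic with period 12.
So s[246] = s[0 + ((246-0) mod 12)] = s[6] = 4.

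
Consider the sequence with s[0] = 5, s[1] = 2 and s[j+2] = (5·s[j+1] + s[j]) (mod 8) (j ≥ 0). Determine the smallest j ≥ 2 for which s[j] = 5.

3

Computing terms: s[0] = 5; s[1] = 2; s[2] = 7; s[3] = 5; s[4] = 0; s[5] = 5; s[6] = 1; s[7] = 2; s[8] = 3; s[9] = 1; s[10] = 0; s[11] = 1; s[12] = 5; s[13] = 2.
Since (s[12], s[13]) = (s[0], s[1]) = (5, 2) (two consecutive terms determine the rest), the sequence is periodic with period 12.
The value 5 first appears (with j ≥ 2) at s[3].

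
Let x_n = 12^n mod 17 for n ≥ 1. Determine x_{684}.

4

We have x_1 = 12,  x_2 = 8,  x_3 = 11,  x_4 = 13,  x_5 = 3,  x_6 = 2,  x_7 = 7,  x_8 = 16,  x_9 = 5,  x_{10} = 9,  x_{11} = 6,  x_{12} = 4,  x_{13} = 14,  x_{14} = 15,  x_{15} = 10,  x_{16} = 1,  x_{17} = 12.
The sequence repeats with period 16.
So x_{684} = x_{1 + ((684-1) mod 16)} = x_{12} = 4.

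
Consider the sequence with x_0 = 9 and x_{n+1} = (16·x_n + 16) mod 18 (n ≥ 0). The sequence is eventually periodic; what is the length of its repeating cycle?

9

Computing terms: x_0 = 9,  x_1 = 16,  x_2 = 2,  x_3 = 12,  x_4 = 10,  x_5 = 14,  x_6 = 6,  x_7 = 4,  x_8 = 8,  x_9 = 0,  x_{10} = 16.
Since x_{10} = x_1 = 16, the sequence is eventually periodic: after a pre-period of length 1 it cycles with period 9.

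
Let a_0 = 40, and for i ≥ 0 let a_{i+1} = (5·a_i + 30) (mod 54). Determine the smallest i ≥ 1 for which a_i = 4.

Listing terms: a_0 = 40, a_1 = 14, a_2 = 46, a_3 = 44, a_4 = 34, a_5 = 38, a_6 = 4, a_7 = 50, a_8 = 10, a_9 = 26, a_{10} = 52, a_{11} = 20, a_{12} = 22, a_{13} = 32, a_{14} = 28, a_{15} = 8, a_{16} = 16, a_{17} = 2, a_{18} = 40.
Since a_{18} = a_0 = 40, the sequence is periodic with period 18.
The value 4 first appears (with i ≥ 1) at a_6.

6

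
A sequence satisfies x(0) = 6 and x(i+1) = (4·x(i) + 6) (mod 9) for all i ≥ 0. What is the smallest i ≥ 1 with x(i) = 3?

1

Listing terms: x(0) = 6, x(1) = 3, x(2) = 0, x(3) = 6.
The sequence repeats with period 3.
The value 3 first appears (with i ≥ 1) at x(1).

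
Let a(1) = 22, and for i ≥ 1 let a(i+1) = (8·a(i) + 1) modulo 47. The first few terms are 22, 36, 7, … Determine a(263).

5

Computing terms: a(1) = 22; a(2) = 36; a(3) = 7; a(4) = 10; a(5) = 34; a(6) = 38; a(7) = 23; a(8) = 44; a(9) = 24; a(10) = 5; a(11) = 41; a(12) = 0; a(13) = 1; a(14) = 9; a(15) = 26; a(16) = 21; a(17) = 28; a(18) = 37; a(19) = 15; a(20) = 27; a(21) = 29; a(22) = 45; a(23) = 32; a(24) = 22.
Since a(24) = a(1) = 22, the sequence is periodic with period 23.
So a(263) = a(1 + ((263-1) mod 23)) = a(10) = 5.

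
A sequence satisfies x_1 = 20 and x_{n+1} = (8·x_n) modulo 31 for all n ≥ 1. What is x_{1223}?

9

We have x_1 = 20,  x_2 = 5,  x_3 = 9,  x_4 = 10,  x_5 = 18,  x_6 = 20.
Since x_6 = x_1 = 20, the sequence is periodic with period 5.
So x_{1223} = x_{1 + ((1223-1) mod 5)} = x_3 = 9.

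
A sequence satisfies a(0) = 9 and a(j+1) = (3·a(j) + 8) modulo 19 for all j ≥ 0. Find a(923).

1

We have a(0) = 9, a(1) = 16, a(2) = 18, a(3) = 5, a(4) = 4, a(5) = 1, a(6) = 11, a(7) = 3, a(8) = 17, a(9) = 2, a(10) = 14, a(11) = 12, a(12) = 6, a(13) = 7, a(14) = 10, a(15) = 0, a(16) = 8, a(17) = 13, a(18) = 9.
Since a(18) = a(0) = 9, the sequence is periodic with period 18.
(923 - 0) mod 18 = 5, so a(923) = a(5) = 1.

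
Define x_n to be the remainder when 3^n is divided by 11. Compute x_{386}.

Listing terms: x_0 = 1, x_1 = 3, x_2 = 9, x_3 = 5, x_4 = 4, x_5 = 1.
The sequence repeats with period 5.
(386 - 0) mod 5 = 1, so x_{386} = x_1 = 3.

3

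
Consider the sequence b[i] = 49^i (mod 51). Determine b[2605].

19

b[1] = 49; b[2] = 4; b[3] = 43; b[4] = 16; b[5] = 19; b[6] = 13; b[7] = 25; b[8] = 1; b[9] = 49.
Since b[9] = b[1] = 49, the sequence is periodic with period 8.
So b[2605] = b[1 + ((2605-1) mod 8)] = b[5] = 19.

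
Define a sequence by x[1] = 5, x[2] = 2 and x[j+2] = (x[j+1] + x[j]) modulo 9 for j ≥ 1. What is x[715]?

Computing terms: x[1] = 5,  x[2] = 2,  x[3] = 7,  x[4] = 0,  x[5] = 7,  x[6] = 7,  x[7] = 5,  x[8] = 3,  x[9] = 8,  x[10] = 2,  x[11] = 1,  x[12] = 3,  x[13] = 4,  x[14] = 7,  x[15] = 2,  x[16] = 0,  x[17] = 2,  x[18] = 2,  x[19] = 4,  x[20] = 6,  x[21] = 1,  x[22] = 7,  x[23] = 8,  x[24] = 6,  x[25] = 5,  x[26] = 2.
Since (x[25], x[26]) = (x[1], x[2]) = (5, 2) (two consecutive terms determine the rest), the sequence is periodic with period 24.
(715 - 1) mod 24 = 18, so x[715] = x[19] = 4.

4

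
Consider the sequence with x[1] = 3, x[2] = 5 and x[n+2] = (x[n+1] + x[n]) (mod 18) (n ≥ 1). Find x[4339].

Listing terms: x[1] = 3,  x[2] = 5,  x[3] = 8,  x[4] = 13,  x[5] = 3,  x[6] = 16,  x[7] = 1,  x[8] = 17,  x[9] = 0,  x[10] = 17,  x[11] = 17,  x[12] = 16,  x[13] = 15,  x[14] = 13,  x[15] = 10,  x[16] = 5,  x[17] = 15,  x[18] = 2,  x[19] = 17,  x[20] = 1,  x[21] = 0,  x[22] = 1,  x[23] = 1,  x[24] = 2,  x[25] = 3,  x[26] = 5.
Since (x[25], x[26]) = (x[1], x[2]) = (3, 5) (two consecutive terms determine the rest), the sequence is periodic with period 24.
So x[4339] = x[1 + ((4339-1) mod 24)] = x[19] = 17.

17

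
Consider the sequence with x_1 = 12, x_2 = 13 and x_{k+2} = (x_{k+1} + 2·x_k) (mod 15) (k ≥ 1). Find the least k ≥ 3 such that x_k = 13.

8

Listing terms: x_1 = 12; x_2 = 13; x_3 = 7; x_4 = 3; x_5 = 2; x_6 = 8; x_7 = 12; x_8 = 13.
The sequence repeats with period 6.
The value 13 next appears (with k ≥ 3) at x_8.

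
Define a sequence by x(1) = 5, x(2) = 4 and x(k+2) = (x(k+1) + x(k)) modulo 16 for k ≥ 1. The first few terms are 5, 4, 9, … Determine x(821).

x(1) = 5, x(2) = 4, x(3) = 9, x(4) = 13, x(5) = 6, x(6) = 3, x(7) = 9, x(8) = 12, x(9) = 5, x(10) = 1, x(11) = 6, x(12) = 7, x(13) = 13, x(14) = 4, x(15) = 1, x(16) = 5, x(17) = 6, x(18) = 11, x(19) = 1, x(20) = 12, x(21) = 13, x(22) = 9, x(23) = 6, x(24) = 15, x(25) = 5, x(26) = 4.
Since (x(25), x(26)) = (x(1), x(2)) = (5, 4) (two consecutive terms determine the rest), the sequence is periodic with period 24.
(821 - 1) mod 24 = 4, so x(821) = x(5) = 6.

6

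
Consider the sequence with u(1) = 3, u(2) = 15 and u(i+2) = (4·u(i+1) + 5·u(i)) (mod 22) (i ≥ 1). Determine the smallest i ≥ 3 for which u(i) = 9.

u(1) = 3; u(2) = 15; u(3) = 9; u(4) = 1; u(5) = 5; u(6) = 3; u(7) = 15.
Since (u(6), u(7)) = (u(1), u(2)) = (3, 15) (two consecutive terms determine the rest), the sequence is periodic with period 5.
The value 9 first appears (with i ≥ 3) at u(3).

3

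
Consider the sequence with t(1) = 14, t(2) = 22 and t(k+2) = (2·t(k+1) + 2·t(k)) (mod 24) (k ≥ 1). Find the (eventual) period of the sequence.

3

Computing terms: t(1) = 14, t(2) = 22, t(3) = 0, t(4) = 20, t(5) = 16, t(6) = 0, t(7) = 8, t(8) = 16, t(9) = 0.
Since (t(8), t(9)) = (t(5), t(6)) = (16, 0) (two consecutive terms determine the rest), the sequence is eventually periodic: after a pre-period of length 4 it cycles with period 3.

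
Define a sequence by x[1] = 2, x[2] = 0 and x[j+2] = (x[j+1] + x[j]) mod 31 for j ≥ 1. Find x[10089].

x[1] = 2; x[2] = 0; x[3] = 2; x[4] = 2; x[5] = 4; x[6] = 6; x[7] = 10; x[8] = 16; x[9] = 26; x[10] = 11; x[11] = 6; x[12] = 17; x[13] = 23; x[14] = 9; x[15] = 1; x[16] = 10; x[17] = 11; x[18] = 21; x[19] = 1; x[20] = 22; x[21] = 23; x[22] = 14; x[23] = 6; x[24] = 20; x[25] = 26; x[26] = 15; x[27] = 10; x[28] = 25; x[29] = 4; x[30] = 29; x[31] = 2; x[32] = 0.
The sequence repeats with period 30.
(10089 - 1) mod 30 = 8, so x[10089] = x[9] = 26.

26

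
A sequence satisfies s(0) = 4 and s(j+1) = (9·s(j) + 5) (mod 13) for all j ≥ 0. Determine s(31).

We have s(0) = 4,  s(1) = 2,  s(2) = 10,  s(3) = 4.
Since s(3) = s(0) = 4, the sequence is periodic with period 3.
So s(31) = s(0 + ((31-0) mod 3)) = s(1) = 2.

2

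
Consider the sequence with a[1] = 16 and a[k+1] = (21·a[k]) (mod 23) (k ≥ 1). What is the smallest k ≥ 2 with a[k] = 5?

14

a[1] = 16, a[2] = 14, a[3] = 18, a[4] = 10, a[5] = 3, a[6] = 17, a[7] = 12, a[8] = 22, a[9] = 2, a[10] = 19, a[11] = 8, a[12] = 7, a[13] = 9, a[14] = 5, a[15] = 13, a[16] = 20, a[17] = 6, a[18] = 11, a[19] = 1, a[20] = 21, a[21] = 4, a[22] = 15, a[23] = 16.
Since a[23] = a[1] = 16, the sequence is periodic with period 22.
The value 5 first appears (with k ≥ 2) at a[14].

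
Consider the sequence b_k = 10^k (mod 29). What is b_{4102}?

b_0 = 1; b_1 = 10; b_2 = 13; b_3 = 14; b_4 = 24; b_5 = 8; b_6 = 22; b_7 = 17; b_8 = 25; b_9 = 18; b_{10} = 6; b_{11} = 2; b_{12} = 20; b_{13} = 26; b_{14} = 28; b_{15} = 19; b_{16} = 16; b_{17} = 15; b_{18} = 5; b_{19} = 21; b_{20} = 7; b_{21} = 12; b_{22} = 4; b_{23} = 11; b_{24} = 23; b_{25} = 27; b_{26} = 9; b_{27} = 3; b_{28} = 1.
The sequence repeats with period 28.
(4102 - 0) mod 28 = 14, so b_{4102} = b_{14} = 28.

28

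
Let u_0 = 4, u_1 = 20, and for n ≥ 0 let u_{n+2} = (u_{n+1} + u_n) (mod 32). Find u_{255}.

u_0 = 4,  u_1 = 20,  u_2 = 24,  u_3 = 12,  u_4 = 4,  u_5 = 16,  u_6 = 20,  u_7 = 4,  u_8 = 24,  u_9 = 28,  u_{10} = 20,  u_{11} = 16,  u_{12} = 4,  u_{13} = 20.
The sequence repeats with period 12.
So u_{255} = u_{0 + ((255-0) mod 12)} = u_3 = 12.

12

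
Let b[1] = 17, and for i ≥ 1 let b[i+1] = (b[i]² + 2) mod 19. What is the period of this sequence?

3

Listing terms: b[1] = 17; b[2] = 6; b[3] = 0; b[4] = 2; b[5] = 6.
Since b[5] = b[2] = 6, the sequence is eventually periodic: after a pre-period of length 1 it cycles with period 3.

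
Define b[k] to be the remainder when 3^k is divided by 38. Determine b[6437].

29

Listing terms: b[1] = 3,  b[2] = 9,  b[3] = 27,  b[4] = 5,  b[5] = 15,  b[6] = 7,  b[7] = 21,  b[8] = 25,  b[9] = 37,  b[10] = 35,  b[11] = 29,  b[12] = 11,  b[13] = 33,  b[14] = 23,  b[15] = 31,  b[16] = 17,  b[17] = 13,  b[18] = 1,  b[19] = 3.
The sequence repeats with period 18.
So b[6437] = b[1 + ((6437-1) mod 18)] = b[11] = 29.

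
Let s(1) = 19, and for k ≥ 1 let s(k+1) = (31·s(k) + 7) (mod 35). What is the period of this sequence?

30

s(1) = 19,  s(2) = 1,  s(3) = 3,  s(4) = 30,  s(5) = 27,  s(6) = 4,  s(7) = 26,  s(8) = 8,  s(9) = 10,  s(10) = 2,  s(11) = 34,  s(12) = 11,  s(13) = 33,  s(14) = 15,  s(15) = 17,  s(16) = 9,  s(17) = 6,  s(18) = 18,  s(19) = 5,  s(20) = 22,  s(21) = 24,  s(22) = 16,  s(23) = 13,  s(24) = 25,  s(25) = 12,  s(26) = 29,  s(27) = 31,  s(28) = 23,  s(29) = 20,  s(30) = 32,  s(31) = 19.
Since s(31) = s(1) = 19, the sequence is periodic with period 30.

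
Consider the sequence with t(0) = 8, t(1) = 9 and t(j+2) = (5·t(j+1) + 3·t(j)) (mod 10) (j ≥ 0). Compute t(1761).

t(0) = 8; t(1) = 9; t(2) = 9; t(3) = 2; t(4) = 7; t(5) = 1; t(6) = 6; t(7) = 3; t(8) = 3; t(9) = 4; t(10) = 9; t(11) = 7; t(12) = 2; t(13) = 1; t(14) = 1; t(15) = 8; t(16) = 3; t(17) = 9; t(18) = 4; t(19) = 7; t(20) = 7; t(21) = 6; t(22) = 1; t(23) = 3; t(24) = 8; t(25) = 9.
Since (t(24), t(25)) = (t(0), t(1)) = (8, 9) (two consecutive terms determine the rest), the sequence is periodic with period 24.
(1761 - 0) mod 24 = 9, so t(1761) = t(9) = 4.

4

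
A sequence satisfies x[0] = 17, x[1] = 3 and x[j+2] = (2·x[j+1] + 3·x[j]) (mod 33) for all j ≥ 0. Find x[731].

Computing terms: x[0] = 17,  x[1] = 3,  x[2] = 24,  x[3] = 24,  x[4] = 21,  x[5] = 15,  x[6] = 27,  x[7] = 0,  x[8] = 15,  x[9] = 30,  x[10] = 6,  x[11] = 3,  x[12] = 24.
Since (x[11], x[12]) = (x[1], x[2]) = (3, 24) (two consecutive terms determine the rest), the sequence is eventually periodic: after a pre-period of length 1 it cycles with period 10.
For j ≥ 1, x[j] depends only on (j - 1) mod 10. (731 - 1) mod 10 = 0, so x[731] = x[1] = 3.

3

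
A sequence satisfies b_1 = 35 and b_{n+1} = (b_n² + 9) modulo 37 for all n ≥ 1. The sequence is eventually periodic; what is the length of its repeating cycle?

8

Computing terms: b_1 = 35,  b_2 = 13,  b_3 = 30,  b_4 = 21,  b_5 = 6,  b_6 = 8,  b_7 = 36,  b_8 = 10,  b_9 = 35.
Since b_9 = b_1 = 35, the sequence is periodic with period 8.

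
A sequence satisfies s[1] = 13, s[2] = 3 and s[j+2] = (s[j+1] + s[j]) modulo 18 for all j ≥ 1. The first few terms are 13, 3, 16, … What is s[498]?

s[1] = 13; s[2] = 3; s[3] = 16; s[4] = 1; s[5] = 17; s[6] = 0; s[7] = 17; s[8] = 17; s[9] = 16; s[10] = 15; s[11] = 13; s[12] = 10; s[13] = 5; s[14] = 15; s[15] = 2; s[16] = 17; s[17] = 1; s[18] = 0; s[19] = 1; s[20] = 1; s[21] = 2; s[22] = 3; s[23] = 5; s[24] = 8; s[25] = 13; s[26] = 3.
Since (s[25], s[26]) = (s[1], s[2]) = (13, 3) (two consecutive terms determine the rest), the sequence is periodic with period 24.
(498 - 1) mod 24 = 17, so s[498] = s[18] = 0.

0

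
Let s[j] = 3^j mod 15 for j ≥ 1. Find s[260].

6

s[1] = 3; s[2] = 9; s[3] = 12; s[4] = 6; s[5] = 3.
The sequence repeats with period 4.
(260 - 1) mod 4 = 3, so s[260] = s[4] = 6.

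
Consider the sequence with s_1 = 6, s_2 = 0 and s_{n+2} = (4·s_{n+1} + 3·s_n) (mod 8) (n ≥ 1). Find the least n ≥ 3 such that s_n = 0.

Computing terms: s_1 = 6, s_2 = 0, s_3 = 2, s_4 = 0, s_5 = 6, s_6 = 0.
The sequence repeats with period 4.
The value 0 first appears (with n ≥ 3) at s_4.

4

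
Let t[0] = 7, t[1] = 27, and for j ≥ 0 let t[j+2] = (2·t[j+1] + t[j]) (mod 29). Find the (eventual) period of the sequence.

20

We have t[0] = 7,  t[1] = 27,  t[2] = 3,  t[3] = 4,  t[4] = 11,  t[5] = 26,  t[6] = 5,  t[7] = 7,  t[8] = 19,  t[9] = 16,  t[10] = 22,  t[11] = 2,  t[12] = 26,  t[13] = 25,  t[14] = 18,  t[15] = 3,  t[16] = 24,  t[17] = 22,  t[18] = 10,  t[19] = 13,  t[20] = 7,  t[21] = 27.
Since (t[20], t[21]) = (t[0], t[1]) = (7, 27) (two consecutive terms determine the rest), the sequence is periodic with period 20.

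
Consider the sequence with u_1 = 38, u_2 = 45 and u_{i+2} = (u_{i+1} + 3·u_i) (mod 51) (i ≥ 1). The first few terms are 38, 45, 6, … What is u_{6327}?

39

Computing terms: u_1 = 38, u_2 = 45, u_3 = 6, u_4 = 39, u_5 = 6, u_6 = 21, u_7 = 39, u_8 = 0, u_9 = 15, u_{10} = 15, u_{11} = 9, u_{12} = 3, u_{13} = 30, u_{14} = 39, u_{15} = 27, u_{16} = 42, u_{17} = 21, u_{18} = 45, u_{19} = 6.
Since (u_{18}, u_{19}) = (u_2, u_3) = (45, 6) (two consecutive terms determine the rest), the sequence is eventually periodic: after a pre-period of length 1 it cycles with period 16.
For i ≥ 2, u_i depends only on (i - 2) mod 16. (6327 - 2) mod 16 = 5, so u_{6327} = u_7 = 39.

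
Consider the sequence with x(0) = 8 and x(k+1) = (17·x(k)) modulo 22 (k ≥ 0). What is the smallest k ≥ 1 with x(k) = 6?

4

Listing terms: x(0) = 8,  x(1) = 4,  x(2) = 2,  x(3) = 12,  x(4) = 6,  x(5) = 14,  x(6) = 18,  x(7) = 20,  x(8) = 10,  x(9) = 16,  x(10) = 8.
Since x(10) = x(0) = 8, the sequence is periodic with period 10.
The value 6 first appears (with k ≥ 1) at x(4).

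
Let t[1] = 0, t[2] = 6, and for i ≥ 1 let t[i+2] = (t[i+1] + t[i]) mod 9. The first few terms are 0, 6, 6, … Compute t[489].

0

t[1] = 0; t[2] = 6; t[3] = 6; t[4] = 3; t[5] = 0; t[6] = 3; t[7] = 3; t[8] = 6; t[9] = 0; t[10] = 6.
Since (t[9], t[10]) = (t[1], t[2]) = (0, 6) (two consecutive terms determine the rest), the sequence is periodic with period 8.
So t[489] = t[1 + ((489-1) mod 8)] = t[1] = 0.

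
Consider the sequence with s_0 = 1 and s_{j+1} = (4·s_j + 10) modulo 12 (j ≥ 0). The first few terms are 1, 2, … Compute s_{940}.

2

s_0 = 1, s_1 = 2, s_2 = 6, s_3 = 10, s_4 = 2.
Since s_4 = s_1 = 2, the sequence is eventually periodic: after a pre-period of length 1 it cycles with period 3.
For j ≥ 1, s_j depends only on (j - 1) mod 3. (940 - 1) mod 3 = 0, so s_{940} = s_1 = 2.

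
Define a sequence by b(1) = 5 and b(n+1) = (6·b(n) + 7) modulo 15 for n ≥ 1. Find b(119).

1

Computing terms: b(1) = 5,  b(2) = 7,  b(3) = 4,  b(4) = 1,  b(5) = 13,  b(6) = 10,  b(7) = 7.
Since b(7) = b(2) = 7, the sequence is eventually periodic: after a pre-period of length 1 it cycles with period 5.
For n ≥ 2, b(n) depends only on (n - 2) mod 5. (119 - 2) mod 5 = 2, so b(119) = b(4) = 1.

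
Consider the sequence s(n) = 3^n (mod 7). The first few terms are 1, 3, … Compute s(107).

We have s(0) = 1,  s(1) = 3,  s(2) = 2,  s(3) = 6,  s(4) = 4,  s(5) = 5,  s(6) = 1.
Since s(6) = s(0) = 1, the sequence is periodic with period 6.
(107 - 0) mod 6 = 5, so s(107) = s(5) = 5.

5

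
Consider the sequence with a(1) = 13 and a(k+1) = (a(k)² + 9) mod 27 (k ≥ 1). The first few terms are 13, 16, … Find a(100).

7

We have a(1) = 13,  a(2) = 16,  a(3) = 22,  a(4) = 7,  a(5) = 4,  a(6) = 25,  a(7) = 13.
The sequence repeats with period 6.
So a(100) = a(1 + ((100-1) mod 6)) = a(4) = 7.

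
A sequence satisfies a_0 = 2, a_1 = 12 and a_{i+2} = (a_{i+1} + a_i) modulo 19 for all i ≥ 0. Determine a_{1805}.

9

a_0 = 2; a_1 = 12; a_2 = 14; a_3 = 7; a_4 = 2; a_5 = 9; a_6 = 11; a_7 = 1; a_8 = 12; a_9 = 13; a_{10} = 6; a_{11} = 0; a_{12} = 6; a_{13} = 6; a_{14} = 12; a_{15} = 18; a_{16} = 11; a_{17} = 10; a_{18} = 2; a_{19} = 12.
Since (a_{18}, a_{19}) = (a_0, a_1) = (2, 12) (two consecutive terms determine the rest), the sequence is periodic with period 18.
(1805 - 0) mod 18 = 5, so a_{1805} = a_5 = 9.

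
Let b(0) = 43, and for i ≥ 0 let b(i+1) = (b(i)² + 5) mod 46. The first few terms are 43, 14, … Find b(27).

28

b(0) = 43,  b(1) = 14,  b(2) = 17,  b(3) = 18,  b(4) = 7,  b(5) = 8,  b(6) = 23,  b(7) = 28,  b(8) = 7.
Since b(8) = b(4) = 7, the sequence is eventually periodic: after a pre-period of length 4 it cycles with period 4.
For i ≥ 4, b(i) depends only on (i - 4) mod 4. (27 - 4) mod 4 = 3, so b(27) = b(7) = 28.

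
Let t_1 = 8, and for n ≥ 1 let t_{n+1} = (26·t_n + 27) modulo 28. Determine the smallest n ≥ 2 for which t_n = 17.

4

Computing terms: t_1 = 8, t_2 = 11, t_3 = 5, t_4 = 17, t_5 = 21, t_6 = 13, t_7 = 1, t_8 = 25, t_9 = 5.
Since t_9 = t_3 = 5, the sequence is eventually periodic: after a pre-period of length 2 it cycles with period 6.
The value 17 first appears (with n ≥ 2) at t_4.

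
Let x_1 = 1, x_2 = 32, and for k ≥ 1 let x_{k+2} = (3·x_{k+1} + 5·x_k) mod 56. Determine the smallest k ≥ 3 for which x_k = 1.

13

We have x_1 = 1,  x_2 = 32,  x_3 = 45,  x_4 = 15,  x_5 = 46,  x_6 = 45,  x_7 = 29,  x_8 = 32,  x_9 = 17,  x_{10} = 43,  x_{11} = 46,  x_{12} = 17,  x_{13} = 1,  x_{14} = 32.
Since (x_{13}, x_{14}) = (x_1, x_2) = (1, 32) (two consecutive terms determine the rest), the sequence is periodic with period 12.
The value 1 next appears (with k ≥ 3) at x_{13}.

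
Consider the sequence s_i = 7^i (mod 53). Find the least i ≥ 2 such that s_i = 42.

Computing terms: s_1 = 7,  s_2 = 49,  s_3 = 25,  s_4 = 16,  s_5 = 6,  s_6 = 42,  s_7 = 29,  s_8 = 44,  s_9 = 43,  s_{10} = 36,  s_{11} = 40,  s_{12} = 15,  s_{13} = 52,  s_{14} = 46,  s_{15} = 4,  s_{16} = 28,  s_{17} = 37,  s_{18} = 47,  s_{19} = 11,  s_{20} = 24,  s_{21} = 9,  s_{22} = 10,  s_{23} = 17,  s_{24} = 13,  s_{25} = 38,  s_{26} = 1,  s_{27} = 7.
The sequence repeats with period 26.
The value 42 first appears (with i ≥ 2) at s_6.

6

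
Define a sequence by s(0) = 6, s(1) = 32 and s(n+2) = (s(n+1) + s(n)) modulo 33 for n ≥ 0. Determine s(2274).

20

Computing terms: s(0) = 6, s(1) = 32, s(2) = 5, s(3) = 4, s(4) = 9, s(5) = 13, s(6) = 22, s(7) = 2, s(8) = 24, s(9) = 26, s(10) = 17, s(11) = 10, s(12) = 27, s(13) = 4, s(14) = 31, s(15) = 2, s(16) = 0, s(17) = 2, s(18) = 2, s(19) = 4, s(20) = 6, s(21) = 10, s(22) = 16, s(23) = 26, s(24) = 9, s(25) = 2, s(26) = 11, s(27) = 13, s(28) = 24, s(29) = 4, s(30) = 28, s(31) = 32, s(32) = 27, s(33) = 26, s(34) = 20, s(35) = 13, s(36) = 0, s(37) = 13, s(38) = 13, s(39) = 26, s(40) = 6, s(41) = 32.
Since (s(40), s(41)) = (s(0), s(1)) = (6, 32) (two consecutive terms determine the rest), the sequence is periodic with period 40.
(2274 - 0) mod 40 = 34, so s(2274) = s(34) = 20.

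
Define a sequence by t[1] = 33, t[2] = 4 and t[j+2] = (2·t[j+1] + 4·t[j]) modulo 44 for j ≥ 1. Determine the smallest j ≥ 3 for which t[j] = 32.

Listing terms: t[1] = 33, t[2] = 4, t[3] = 8, t[4] = 32, t[5] = 8, t[6] = 12, t[7] = 12, t[8] = 28, t[9] = 16, t[10] = 12, t[11] = 0, t[12] = 4, t[13] = 8.
Since (t[12], t[13]) = (t[2], t[3]) = (4, 8) (two consecutive terms determine the rest), the sequence is eventually periodic: after a pre-period of length 1 it cycles with period 10.
The value 32 first appears (with j ≥ 3) at t[4].

4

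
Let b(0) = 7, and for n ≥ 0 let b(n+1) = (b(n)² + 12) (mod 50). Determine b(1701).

31

b(0) = 7,  b(1) = 11,  b(2) = 33,  b(3) = 1,  b(4) = 13,  b(5) = 31,  b(6) = 23,  b(7) = 41,  b(8) = 43,  b(9) = 11.
Since b(9) = b(1) = 11, the sequence is eventually periodic: after a pre-period of length 1 it cycles with period 8.
For n ≥ 1, b(n) depends only on (n - 1) mod 8. (1701 - 1) mod 8 = 4, so b(1701) = b(5) = 31.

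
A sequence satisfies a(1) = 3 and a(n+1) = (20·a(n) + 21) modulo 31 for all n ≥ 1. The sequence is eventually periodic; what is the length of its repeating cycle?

Computing terms: a(1) = 3,  a(2) = 19,  a(3) = 29,  a(4) = 12,  a(5) = 13,  a(6) = 2,  a(7) = 30,  a(8) = 1,  a(9) = 10,  a(10) = 4,  a(11) = 8,  a(12) = 26,  a(13) = 14,  a(14) = 22,  a(15) = 27,  a(16) = 3.
The sequence repeats with period 15.

15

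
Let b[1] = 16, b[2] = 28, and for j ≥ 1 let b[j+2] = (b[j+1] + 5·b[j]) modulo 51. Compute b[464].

16

b[1] = 16,  b[2] = 28,  b[3] = 6,  b[4] = 44,  b[5] = 23,  b[6] = 39,  b[7] = 1,  b[8] = 43,  b[9] = 48,  b[10] = 8,  b[11] = 44,  b[12] = 33,  b[13] = 49,  b[14] = 10,  b[15] = 0,  b[16] = 50,  b[17] = 50,  b[18] = 45,  b[19] = 40,  b[20] = 10,  b[21] = 6,  b[22] = 5,  b[23] = 35,  b[24] = 9,  b[25] = 31,  b[26] = 25,  b[27] = 27,  b[28] = 50,  b[29] = 32,  b[30] = 27,  b[31] = 34,  b[32] = 16,  b[33] = 33,  b[34] = 11,  b[35] = 23,  b[36] = 27,  b[37] = 40,  b[38] = 22,  b[39] = 18,  b[40] = 26,  b[41] = 14,  b[42] = 42,  b[43] = 10,  b[44] = 16,  b[45] = 15,  b[46] = 44,  b[47] = 17,  b[48] = 33,  b[49] = 16,  b[50] = 28.
Since (b[49], b[50]) = (b[1], b[2]) = (16, 28) (two consecutive terms determine the rest), the sequence is periodic with period 48.
(464 - 1) mod 48 = 31, so b[464] = b[32] = 16.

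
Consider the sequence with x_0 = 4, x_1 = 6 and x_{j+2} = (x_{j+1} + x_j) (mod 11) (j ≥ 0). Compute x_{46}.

2

Computing terms: x_0 = 4; x_1 = 6; x_2 = 10; x_3 = 5; x_4 = 4; x_5 = 9; x_6 = 2; x_7 = 0; x_8 = 2; x_9 = 2; x_{10} = 4; x_{11} = 6.
Since (x_{10}, x_{11}) = (x_0, x_1) = (4, 6) (two consecutive terms determine the rest), the sequence is periodic with period 10.
(46 - 0) mod 10 = 6, so x_{46} = x_6 = 2.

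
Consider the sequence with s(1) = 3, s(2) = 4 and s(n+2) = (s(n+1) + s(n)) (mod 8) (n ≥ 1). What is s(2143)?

We have s(1) = 3,  s(2) = 4,  s(3) = 7,  s(4) = 3,  s(5) = 2,  s(6) = 5,  s(7) = 7,  s(8) = 4,  s(9) = 3,  s(10) = 7,  s(11) = 2,  s(12) = 1,  s(13) = 3,  s(14) = 4.
The sequence repeats with period 12.
So s(2143) = s(1 + ((2143-1) mod 12)) = s(7) = 7.

7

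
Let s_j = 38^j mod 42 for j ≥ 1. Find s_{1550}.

16

We have s_1 = 38; s_2 = 16; s_3 = 20; s_4 = 4; s_5 = 26; s_6 = 22; s_7 = 38.
Since s_7 = s_1 = 38, the sequence is periodic with period 6.
(1550 - 1) mod 6 = 1, so s_{1550} = s_2 = 16.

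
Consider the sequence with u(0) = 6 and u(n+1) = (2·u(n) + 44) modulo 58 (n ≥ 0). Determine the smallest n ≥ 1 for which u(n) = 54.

u(0) = 6; u(1) = 56; u(2) = 40; u(3) = 8; u(4) = 2; u(5) = 48; u(6) = 24; u(7) = 34; u(8) = 54; u(9) = 36; u(10) = 0; u(11) = 44; u(12) = 16; u(13) = 18; u(14) = 22; u(15) = 30; u(16) = 46; u(17) = 20; u(18) = 26; u(19) = 38; u(20) = 4; u(21) = 52; u(22) = 32; u(23) = 50; u(24) = 28; u(25) = 42; u(26) = 12; u(27) = 10; u(28) = 6.
Since u(28) = u(0) = 6, the sequence is periodic with period 28.
The value 54 first appears (with n ≥ 1) at u(8).

8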